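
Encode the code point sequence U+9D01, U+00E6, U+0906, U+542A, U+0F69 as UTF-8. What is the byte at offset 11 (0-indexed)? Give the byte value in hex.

0xE0

U+9D01 → 3-byte form E9 B4 81 at offsets 0–2.
U+00E6 → 2-byte form C3 A6 at offsets 3–4.
U+0906 → 3-byte form E0 A4 86 at offsets 5–7.
U+542A → 3-byte form E5 90 AA at offsets 8–10.
U+0F69 → 3-byte form E0 BD A9 at offsets 11–13.
Offset 11 falls in char 5's range; it's byte 1 of E0 BD A9 = 0xE0.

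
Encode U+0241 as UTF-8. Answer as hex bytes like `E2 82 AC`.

U+0241 = 0x241 = 577 decimal. In range U+0080–U+07FF → 2-byte form: 110xxxxx 10xxxxxx.
Binary (11 bits): 01001000001.
Split 5+6: 01001 | 000001.
Byte 1: 11001001 = 0xC9.
Byte 2: 10000001 = 0x81.

C9 81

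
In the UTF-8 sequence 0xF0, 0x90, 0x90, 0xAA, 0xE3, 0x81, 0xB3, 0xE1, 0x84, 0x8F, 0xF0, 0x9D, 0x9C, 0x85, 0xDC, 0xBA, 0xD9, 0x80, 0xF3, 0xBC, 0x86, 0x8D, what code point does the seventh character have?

Offset 0: leading byte 0xF0 = 11110000 → 4-byte char #1 = F0 90 90 AA.
Offset 4: leading byte 0xE3 = 11100011 → 3-byte char #2 = E3 81 B3.
Offset 7: leading byte 0xE1 = 11100001 → 3-byte char #3 = E1 84 8F.
Offset 10: leading byte 0xF0 = 11110000 → 4-byte char #4 = F0 9D 9C 85.
Offset 14: leading byte 0xDC = 11011100 → 2-byte char #5 = DC BA.
Offset 16: leading byte 0xD9 = 11011001 → 2-byte char #6 = D9 80.
Offset 18: leading byte 0xF3 = 11110011 → 4-byte char #7 = F3 BC 86 8D.
Leading byte 0xF3 = 11110011 matches 11110xxx → 4-byte sequence.
Byte 1: 0xF3 = 11110011, payload 011 (3 bits).
Byte 2: 0xBC = 10111100 (10xxxxxx ✓), payload 111100.
Byte 3: 0x86 = 10000110 (10xxxxxx ✓), payload 000110.
Byte 4: 0x8D = 10001101 (10xxxxxx ✓), payload 001101.
Concatenate: 011111100000110001101 = 0xFC18D (21 bits → U+FC18D).

U+FC18D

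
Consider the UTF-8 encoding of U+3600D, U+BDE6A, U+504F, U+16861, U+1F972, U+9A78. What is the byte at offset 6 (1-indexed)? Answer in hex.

0xBD

1-indexed offset 6 is 0-indexed offset 5.
U+3600D → 4-byte form F0 B6 80 8D at offsets 0–3.
U+BDE6A → 4-byte form F2 BD B9 AA at offsets 4–7.
Offset 5 falls in char 2's range; it's byte 2 of F2 BD B9 AA = 0xBD.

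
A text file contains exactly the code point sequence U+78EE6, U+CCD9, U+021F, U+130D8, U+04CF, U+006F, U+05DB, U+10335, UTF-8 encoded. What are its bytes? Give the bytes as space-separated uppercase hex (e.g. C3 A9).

U+78EE6: 4-byte form → F1 B8 BB A6.
U+CCD9: 3-byte form → EC B3 99.
U+021F: 2-byte form → C8 9F.
U+130D8: 4-byte form → F0 93 83 98.
U+04CF: 2-byte form → D3 8F.
U+006F: 1-byte form → 6F.
U+05DB: 2-byte form → D7 9B.
U+10335: 4-byte form → F0 90 8C B5.
Concatenated (22 bytes): F1 B8 BB A6 EC B3 99 C8 9F F0 93 83 98 D3 8F 6F D7 9B F0 90 8C B5.

F1 B8 BB A6 EC B3 99 C8 9F F0 93 83 98 D3 8F 6F D7 9B F0 90 8C B5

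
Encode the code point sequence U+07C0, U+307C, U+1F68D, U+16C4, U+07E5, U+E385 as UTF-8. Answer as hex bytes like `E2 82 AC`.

DF 80 E3 81 BC F0 9F 9A 8D E1 9B 84 DF A5 EE 8E 85

U+07C0: 2-byte form → DF 80.
U+307C: 3-byte form → E3 81 BC.
U+1F68D: 4-byte form → F0 9F 9A 8D.
U+16C4: 3-byte form → E1 9B 84.
U+07E5: 2-byte form → DF A5.
U+E385: 3-byte form → EE 8E 85.
Concatenated (17 bytes): DF 80 E3 81 BC F0 9F 9A 8D E1 9B 84 DF A5 EE 8E 85.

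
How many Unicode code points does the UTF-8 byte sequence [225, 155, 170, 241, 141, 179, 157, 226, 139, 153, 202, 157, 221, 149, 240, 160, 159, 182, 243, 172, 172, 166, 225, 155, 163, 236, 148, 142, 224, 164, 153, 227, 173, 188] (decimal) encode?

Byte at offset 0: 0xE1 = 11100001 → 3-byte char (#1). Advance 3.
Byte at offset 3: 0xF1 = 11110001 → 4-byte char (#2). Advance 4.
Byte at offset 7: 0xE2 = 11100010 → 3-byte char (#3). Advance 3.
Byte at offset 10: 0xCA = 11001010 → 2-byte char (#4). Advance 2.
Byte at offset 12: 0xDD = 11011101 → 2-byte char (#5). Advance 2.
Byte at offset 14: 0xF0 = 11110000 → 4-byte char (#6). Advance 4.
Byte at offset 18: 0xF3 = 11110011 → 4-byte char (#7). Advance 4.
Byte at offset 22: 0xE1 = 11100001 → 3-byte char (#8). Advance 3.
Byte at offset 25: 0xEC = 11101100 → 3-byte char (#9). Advance 3.
Byte at offset 28: 0xE0 = 11100000 → 3-byte char (#10). Advance 3.
Byte at offset 31: 0xE3 = 11100011 → 3-byte char (#11). Advance 3.
Reached end at offset 34 after 11 code points.

11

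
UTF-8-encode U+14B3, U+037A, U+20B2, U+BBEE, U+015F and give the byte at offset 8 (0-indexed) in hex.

U+14B3 → 3-byte form E1 92 B3 at offsets 0–2.
U+037A → 2-byte form CD BA at offsets 3–4.
U+20B2 → 3-byte form E2 82 B2 at offsets 5–7.
U+BBEE → 3-byte form EB AF AE at offsets 8–10.
Offset 8 falls in char 4's range; it's byte 1 of EB AF AE = 0xEB.

0xEB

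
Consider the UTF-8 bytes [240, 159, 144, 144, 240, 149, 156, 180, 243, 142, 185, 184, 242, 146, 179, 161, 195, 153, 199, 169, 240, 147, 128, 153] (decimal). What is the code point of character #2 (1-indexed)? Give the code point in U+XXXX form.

U+15734

Offset 0: leading byte 0xF0 = 11110000 → 4-byte char #1 = F0 9F 90 90.
Offset 4: leading byte 0xF0 = 11110000 → 4-byte char #2 = F0 95 9C B4.
Leading byte 0xF0 = 11110000 matches 11110xxx → 4-byte sequence.
Byte 1: 0xF0 = 11110000, payload 000 (3 bits).
Byte 2: 0x95 = 10010101 (10xxxxxx ✓), payload 010101.
Byte 3: 0x9C = 10011100 (10xxxxxx ✓), payload 011100.
Byte 4: 0xB4 = 10110100 (10xxxxxx ✓), payload 110100.
Concatenate: 000010101011100110100 = 0x15734 (21 bits → U+15734).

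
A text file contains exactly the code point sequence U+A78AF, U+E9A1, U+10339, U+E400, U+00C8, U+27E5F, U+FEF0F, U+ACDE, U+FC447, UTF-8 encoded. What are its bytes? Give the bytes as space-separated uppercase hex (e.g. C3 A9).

U+A78AF: 4-byte form → F2 A7 A2 AF.
U+E9A1: 3-byte form → EE A6 A1.
U+10339: 4-byte form → F0 90 8C B9.
U+E400: 3-byte form → EE 90 80.
U+00C8: 2-byte form → C3 88.
U+27E5F: 4-byte form → F0 A7 B9 9F.
U+FEF0F: 4-byte form → F3 BE BC 8F.
U+ACDE: 3-byte form → EA B3 9E.
U+FC447: 4-byte form → F3 BC 91 87.
Concatenated (31 bytes): F2 A7 A2 AF EE A6 A1 F0 90 8C B9 EE 90 80 C3 88 F0 A7 B9 9F F3 BE BC 8F EA B3 9E F3 BC 91 87.

F2 A7 A2 AF EE A6 A1 F0 90 8C B9 EE 90 80 C3 88 F0 A7 B9 9F F3 BE BC 8F EA B3 9E F3 BC 91 87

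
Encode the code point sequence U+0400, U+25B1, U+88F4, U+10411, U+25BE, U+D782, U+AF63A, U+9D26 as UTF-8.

U+0400: 2-byte form → D0 80.
U+25B1: 3-byte form → E2 96 B1.
U+88F4: 3-byte form → E8 A3 B4.
U+10411: 4-byte form → F0 90 90 91.
U+25BE: 3-byte form → E2 96 BE.
U+D782: 3-byte form → ED 9E 82.
U+AF63A: 4-byte form → F2 AF 98 BA.
U+9D26: 3-byte form → E9 B4 A6.
Concatenated (25 bytes): D0 80 E2 96 B1 E8 A3 B4 F0 90 90 91 E2 96 BE ED 9E 82 F2 AF 98 BA E9 B4 A6.

D0 80 E2 96 B1 E8 A3 B4 F0 90 90 91 E2 96 BE ED 9E 82 F2 AF 98 BA E9 B4 A6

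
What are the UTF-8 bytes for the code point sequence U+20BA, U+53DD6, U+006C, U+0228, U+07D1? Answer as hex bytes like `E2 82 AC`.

U+20BA: 3-byte form → E2 82 BA.
U+53DD6: 4-byte form → F1 93 B7 96.
U+006C: 1-byte form → 6C.
U+0228: 2-byte form → C8 A8.
U+07D1: 2-byte form → DF 91.
Concatenated (12 bytes): E2 82 BA F1 93 B7 96 6C C8 A8 DF 91.

E2 82 BA F1 93 B7 96 6C C8 A8 DF 91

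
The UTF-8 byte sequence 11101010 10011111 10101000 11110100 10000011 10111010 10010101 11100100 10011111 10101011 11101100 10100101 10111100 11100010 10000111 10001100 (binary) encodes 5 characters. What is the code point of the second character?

U+103E95

Offset 0: leading byte 0xEA = 11101010 → 3-byte char #1 = EA 9F A8.
Offset 3: leading byte 0xF4 = 11110100 → 4-byte char #2 = F4 83 BA 95.
Leading byte 0xF4 = 11110100 matches 11110xxx → 4-byte sequence.
Byte 1: 0xF4 = 11110100, payload 100 (3 bits).
Byte 2: 0x83 = 10000011 (10xxxxxx ✓), payload 000011.
Byte 3: 0xBA = 10111010 (10xxxxxx ✓), payload 111010.
Byte 4: 0x95 = 10010101 (10xxxxxx ✓), payload 010101.
Concatenate: 100000011111010010101 = 0x103E95 (21 bits → U+103E95).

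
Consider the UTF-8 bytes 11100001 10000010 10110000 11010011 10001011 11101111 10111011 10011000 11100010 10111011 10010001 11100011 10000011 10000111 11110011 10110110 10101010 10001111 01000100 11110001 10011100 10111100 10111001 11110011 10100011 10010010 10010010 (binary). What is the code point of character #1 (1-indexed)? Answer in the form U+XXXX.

Offset 0: leading byte 0xE1 = 11100001 → 3-byte char #1 = E1 82 B0.
Leading byte 0xE1 = 11100001 matches 1110xxxx → 3-byte sequence.
Byte 1: 0xE1 = 11100001, payload 0001 (4 bits).
Byte 2: 0x82 = 10000010 (10xxxxxx ✓), payload 000010.
Byte 3: 0xB0 = 10110000 (10xxxxxx ✓), payload 110000.
Concatenate: 0001000010110000 = 0x10B0 (16 bits → U+10B0).

U+10B0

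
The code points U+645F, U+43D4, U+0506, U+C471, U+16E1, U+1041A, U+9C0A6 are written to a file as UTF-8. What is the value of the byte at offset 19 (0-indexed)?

U+645F → 3-byte form E6 91 9F at offsets 0–2.
U+43D4 → 3-byte form E4 8F 94 at offsets 3–5.
U+0506 → 2-byte form D4 86 at offsets 6–7.
U+C471 → 3-byte form EC 91 B1 at offsets 8–10.
U+16E1 → 3-byte form E1 9B A1 at offsets 11–13.
U+1041A → 4-byte form F0 90 90 9A at offsets 14–17.
U+9C0A6 → 4-byte form F2 9C 82 A6 at offsets 18–21.
Offset 19 falls in char 7's range; it's byte 2 of F2 9C 82 A6 = 0x9C.

0x9C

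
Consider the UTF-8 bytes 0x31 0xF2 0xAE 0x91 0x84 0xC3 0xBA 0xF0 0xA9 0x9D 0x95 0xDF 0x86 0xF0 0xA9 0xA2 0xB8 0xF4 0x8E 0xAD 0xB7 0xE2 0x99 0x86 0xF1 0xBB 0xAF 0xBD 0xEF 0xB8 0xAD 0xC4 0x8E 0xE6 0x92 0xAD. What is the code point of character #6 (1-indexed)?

U+298B8

Offset 0: leading byte 0x31 = 00110001 → 1-byte char #1 = 31.
Offset 1: leading byte 0xF2 = 11110010 → 4-byte char #2 = F2 AE 91 84.
Offset 5: leading byte 0xC3 = 11000011 → 2-byte char #3 = C3 BA.
Offset 7: leading byte 0xF0 = 11110000 → 4-byte char #4 = F0 A9 9D 95.
Offset 11: leading byte 0xDF = 11011111 → 2-byte char #5 = DF 86.
Offset 13: leading byte 0xF0 = 11110000 → 4-byte char #6 = F0 A9 A2 B8.
Leading byte 0xF0 = 11110000 matches 11110xxx → 4-byte sequence.
Byte 1: 0xF0 = 11110000, payload 000 (3 bits).
Byte 2: 0xA9 = 10101001 (10xxxxxx ✓), payload 101001.
Byte 3: 0xA2 = 10100010 (10xxxxxx ✓), payload 100010.
Byte 4: 0xB8 = 10111000 (10xxxxxx ✓), payload 111000.
Concatenate: 000101001100010111000 = 0x298B8 (21 bits → U+298B8).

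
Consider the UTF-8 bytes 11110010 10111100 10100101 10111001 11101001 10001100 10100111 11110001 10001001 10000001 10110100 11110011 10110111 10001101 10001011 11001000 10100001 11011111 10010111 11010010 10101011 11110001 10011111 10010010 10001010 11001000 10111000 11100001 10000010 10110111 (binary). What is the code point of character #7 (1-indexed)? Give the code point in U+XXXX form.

U+04AB

Offset 0: leading byte 0xF2 = 11110010 → 4-byte char #1 = F2 BC A5 B9.
Offset 4: leading byte 0xE9 = 11101001 → 3-byte char #2 = E9 8C A7.
Offset 7: leading byte 0xF1 = 11110001 → 4-byte char #3 = F1 89 81 B4.
Offset 11: leading byte 0xF3 = 11110011 → 4-byte char #4 = F3 B7 8D 8B.
Offset 15: leading byte 0xC8 = 11001000 → 2-byte char #5 = C8 A1.
Offset 17: leading byte 0xDF = 11011111 → 2-byte char #6 = DF 97.
Offset 19: leading byte 0xD2 = 11010010 → 2-byte char #7 = D2 AB.
Leading byte 0xD2 = 11010010 matches 110xxxxx → 2-byte sequence.
Byte 1: 0xD2 = 11010010, payload 10010 (5 bits).
Byte 2: 0xAB = 10101011 (10xxxxxx ✓), payload 101011.
Concatenate: 10010101011 = 0x4AB (11 bits → U+04AB).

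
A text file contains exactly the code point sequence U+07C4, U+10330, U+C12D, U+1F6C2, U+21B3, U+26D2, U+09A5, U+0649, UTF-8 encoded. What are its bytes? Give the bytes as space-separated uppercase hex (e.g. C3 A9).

U+07C4: 2-byte form → DF 84.
U+10330: 4-byte form → F0 90 8C B0.
U+C12D: 3-byte form → EC 84 AD.
U+1F6C2: 4-byte form → F0 9F 9B 82.
U+21B3: 3-byte form → E2 86 B3.
U+26D2: 3-byte form → E2 9B 92.
U+09A5: 3-byte form → E0 A6 A5.
U+0649: 2-byte form → D9 89.
Concatenated (24 bytes): DF 84 F0 90 8C B0 EC 84 AD F0 9F 9B 82 E2 86 B3 E2 9B 92 E0 A6 A5 D9 89.

DF 84 F0 90 8C B0 EC 84 AD F0 9F 9B 82 E2 86 B3 E2 9B 92 E0 A6 A5 D9 89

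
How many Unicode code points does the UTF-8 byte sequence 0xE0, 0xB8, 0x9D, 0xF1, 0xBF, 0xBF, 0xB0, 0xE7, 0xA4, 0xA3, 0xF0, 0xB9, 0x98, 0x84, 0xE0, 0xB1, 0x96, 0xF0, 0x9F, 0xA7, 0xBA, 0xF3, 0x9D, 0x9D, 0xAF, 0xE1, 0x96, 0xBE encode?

Byte at offset 0: 0xE0 = 11100000 → 3-byte char (#1). Advance 3.
Byte at offset 3: 0xF1 = 11110001 → 4-byte char (#2). Advance 4.
Byte at offset 7: 0xE7 = 11100111 → 3-byte char (#3). Advance 3.
Byte at offset 10: 0xF0 = 11110000 → 4-byte char (#4). Advance 4.
Byte at offset 14: 0xE0 = 11100000 → 3-byte char (#5). Advance 3.
Byte at offset 17: 0xF0 = 11110000 → 4-byte char (#6). Advance 4.
Byte at offset 21: 0xF3 = 11110011 → 4-byte char (#7). Advance 4.
Byte at offset 25: 0xE1 = 11100001 → 3-byte char (#8). Advance 3.
Reached end at offset 28 after 8 code points.

8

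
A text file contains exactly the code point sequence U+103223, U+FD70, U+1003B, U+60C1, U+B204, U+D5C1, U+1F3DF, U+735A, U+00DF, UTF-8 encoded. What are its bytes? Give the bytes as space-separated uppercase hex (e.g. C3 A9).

F4 83 88 A3 EF B5 B0 F0 90 80 BB E6 83 81 EB 88 84 ED 97 81 F0 9F 8F 9F E7 8D 9A C3 9F

U+103223: 4-byte form → F4 83 88 A3.
U+FD70: 3-byte form → EF B5 B0.
U+1003B: 4-byte form → F0 90 80 BB.
U+60C1: 3-byte form → E6 83 81.
U+B204: 3-byte form → EB 88 84.
U+D5C1: 3-byte form → ED 97 81.
U+1F3DF: 4-byte form → F0 9F 8F 9F.
U+735A: 3-byte form → E7 8D 9A.
U+00DF: 2-byte form → C3 9F.
Concatenated (29 bytes): F4 83 88 A3 EF B5 B0 F0 90 80 BB E6 83 81 EB 88 84 ED 97 81 F0 9F 8F 9F E7 8D 9A C3 9F.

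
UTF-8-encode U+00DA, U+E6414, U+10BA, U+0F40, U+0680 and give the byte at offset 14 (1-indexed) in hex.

0x80

1-indexed offset 14 is 0-indexed offset 13.
U+00DA → 2-byte form C3 9A at offsets 0–1.
U+E6414 → 4-byte form F3 A6 90 94 at offsets 2–5.
U+10BA → 3-byte form E1 82 BA at offsets 6–8.
U+0F40 → 3-byte form E0 BD 80 at offsets 9–11.
U+0680 → 2-byte form DA 80 at offsets 12–13.
Offset 13 falls in char 5's range; it's byte 2 of DA 80 = 0x80.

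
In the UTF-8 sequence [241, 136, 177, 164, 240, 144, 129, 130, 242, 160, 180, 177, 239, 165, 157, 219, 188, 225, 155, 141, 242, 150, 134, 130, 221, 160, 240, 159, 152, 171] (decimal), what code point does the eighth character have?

U+0760

Offset 0: leading byte 0xF1 = 11110001 → 4-byte char #1 = F1 88 B1 A4.
Offset 4: leading byte 0xF0 = 11110000 → 4-byte char #2 = F0 90 81 82.
Offset 8: leading byte 0xF2 = 11110010 → 4-byte char #3 = F2 A0 B4 B1.
Offset 12: leading byte 0xEF = 11101111 → 3-byte char #4 = EF A5 9D.
Offset 15: leading byte 0xDB = 11011011 → 2-byte char #5 = DB BC.
Offset 17: leading byte 0xE1 = 11100001 → 3-byte char #6 = E1 9B 8D.
Offset 20: leading byte 0xF2 = 11110010 → 4-byte char #7 = F2 96 86 82.
Offset 24: leading byte 0xDD = 11011101 → 2-byte char #8 = DD A0.
Leading byte 0xDD = 11011101 matches 110xxxxx → 2-byte sequence.
Byte 1: 0xDD = 11011101, payload 11101 (5 bits).
Byte 2: 0xA0 = 10100000 (10xxxxxx ✓), payload 100000.
Concatenate: 11101100000 = 0x760 (11 bits → U+0760).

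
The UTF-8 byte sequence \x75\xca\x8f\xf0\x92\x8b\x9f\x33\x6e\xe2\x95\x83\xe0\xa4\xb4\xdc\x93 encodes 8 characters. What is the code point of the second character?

Offset 0: leading byte 0x75 = 01110101 → 1-byte char #1 = 75.
Offset 1: leading byte 0xCA = 11001010 → 2-byte char #2 = CA 8F.
Leading byte 0xCA = 11001010 matches 110xxxxx → 2-byte sequence.
Byte 1: 0xCA = 11001010, payload 01010 (5 bits).
Byte 2: 0x8F = 10001111 (10xxxxxx ✓), payload 001111.
Concatenate: 01010001111 = 0x28F (11 bits → U+028F).

U+028F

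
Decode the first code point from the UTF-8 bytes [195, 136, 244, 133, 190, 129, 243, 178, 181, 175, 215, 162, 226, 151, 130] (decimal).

U+00C8

Offset 0: leading byte 0xC3 = 11000011 → 2-byte char #1 = C3 88.
Leading byte 0xC3 = 11000011 matches 110xxxxx → 2-byte sequence.
Byte 1: 0xC3 = 11000011, payload 00011 (5 bits).
Byte 2: 0x88 = 10001000 (10xxxxxx ✓), payload 001000.
Concatenate: 00011001000 = 0xC8 (11 bits → U+00C8).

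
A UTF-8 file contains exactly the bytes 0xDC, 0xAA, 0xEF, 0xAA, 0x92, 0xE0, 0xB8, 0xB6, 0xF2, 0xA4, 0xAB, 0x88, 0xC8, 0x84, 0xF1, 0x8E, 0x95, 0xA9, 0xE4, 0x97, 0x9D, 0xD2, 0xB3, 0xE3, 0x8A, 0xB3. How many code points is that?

9

Byte at offset 0: 0xDC = 11011100 → 2-byte char (#1). Advance 2.
Byte at offset 2: 0xEF = 11101111 → 3-byte char (#2). Advance 3.
Byte at offset 5: 0xE0 = 11100000 → 3-byte char (#3). Advance 3.
Byte at offset 8: 0xF2 = 11110010 → 4-byte char (#4). Advance 4.
Byte at offset 12: 0xC8 = 11001000 → 2-byte char (#5). Advance 2.
Byte at offset 14: 0xF1 = 11110001 → 4-byte char (#6). Advance 4.
Byte at offset 18: 0xE4 = 11100100 → 3-byte char (#7). Advance 3.
Byte at offset 21: 0xD2 = 11010010 → 2-byte char (#8). Advance 2.
Byte at offset 23: 0xE3 = 11100011 → 3-byte char (#9). Advance 3.
Reached end at offset 26 after 9 code points.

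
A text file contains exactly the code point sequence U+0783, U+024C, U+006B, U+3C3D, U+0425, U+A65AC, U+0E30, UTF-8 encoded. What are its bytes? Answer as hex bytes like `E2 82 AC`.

DE 83 C9 8C 6B E3 B0 BD D0 A5 F2 A6 96 AC E0 B8 B0

U+0783: 2-byte form → DE 83.
U+024C: 2-byte form → C9 8C.
U+006B: 1-byte form → 6B.
U+3C3D: 3-byte form → E3 B0 BD.
U+0425: 2-byte form → D0 A5.
U+A65AC: 4-byte form → F2 A6 96 AC.
U+0E30: 3-byte form → E0 B8 B0.
Concatenated (17 bytes): DE 83 C9 8C 6B E3 B0 BD D0 A5 F2 A6 96 AC E0 B8 B0.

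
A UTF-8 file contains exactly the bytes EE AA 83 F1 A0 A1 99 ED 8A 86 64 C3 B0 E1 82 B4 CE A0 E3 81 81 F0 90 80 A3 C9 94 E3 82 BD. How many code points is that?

11

Byte at offset 0: 0xEE = 11101110 → 3-byte char (#1). Advance 3.
Byte at offset 3: 0xF1 = 11110001 → 4-byte char (#2). Advance 4.
Byte at offset 7: 0xED = 11101101 → 3-byte char (#3). Advance 3.
Byte at offset 10: 0x64 = 01100100 → 1-byte char (#4). Advance 1.
Byte at offset 11: 0xC3 = 11000011 → 2-byte char (#5). Advance 2.
Byte at offset 13: 0xE1 = 11100001 → 3-byte char (#6). Advance 3.
Byte at offset 16: 0xCE = 11001110 → 2-byte char (#7). Advance 2.
Byte at offset 18: 0xE3 = 11100011 → 3-byte char (#8). Advance 3.
Byte at offset 21: 0xF0 = 11110000 → 4-byte char (#9). Advance 4.
Byte at offset 25: 0xC9 = 11001001 → 2-byte char (#10). Advance 2.
Byte at offset 27: 0xE3 = 11100011 → 3-byte char (#11). Advance 3.
Reached end at offset 30 after 11 code points.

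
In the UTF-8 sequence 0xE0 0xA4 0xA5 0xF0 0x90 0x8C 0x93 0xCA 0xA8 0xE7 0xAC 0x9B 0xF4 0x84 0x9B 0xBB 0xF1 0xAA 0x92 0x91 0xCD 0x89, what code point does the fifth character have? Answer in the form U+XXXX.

Offset 0: leading byte 0xE0 = 11100000 → 3-byte char #1 = E0 A4 A5.
Offset 3: leading byte 0xF0 = 11110000 → 4-byte char #2 = F0 90 8C 93.
Offset 7: leading byte 0xCA = 11001010 → 2-byte char #3 = CA A8.
Offset 9: leading byte 0xE7 = 11100111 → 3-byte char #4 = E7 AC 9B.
Offset 12: leading byte 0xF4 = 11110100 → 4-byte char #5 = F4 84 9B BB.
Leading byte 0xF4 = 11110100 matches 11110xxx → 4-byte sequence.
Byte 1: 0xF4 = 11110100, payload 100 (3 bits).
Byte 2: 0x84 = 10000100 (10xxxxxx ✓), payload 000100.
Byte 3: 0x9B = 10011011 (10xxxxxx ✓), payload 011011.
Byte 4: 0xBB = 10111011 (10xxxxxx ✓), payload 111011.
Concatenate: 100000100011011111011 = 0x1046FB (21 bits → U+1046FB).

U+1046FB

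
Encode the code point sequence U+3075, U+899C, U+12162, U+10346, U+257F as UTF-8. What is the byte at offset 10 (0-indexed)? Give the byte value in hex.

0xF0

U+3075 → 3-byte form E3 81 B5 at offsets 0–2.
U+899C → 3-byte form E8 A6 9C at offsets 3–5.
U+12162 → 4-byte form F0 92 85 A2 at offsets 6–9.
U+10346 → 4-byte form F0 90 8D 86 at offsets 10–13.
Offset 10 falls in char 4's range; it's byte 1 of F0 90 8D 86 = 0xF0.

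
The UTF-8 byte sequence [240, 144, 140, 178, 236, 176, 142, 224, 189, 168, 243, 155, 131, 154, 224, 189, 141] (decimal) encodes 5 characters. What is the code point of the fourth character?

U+DB0DA

Offset 0: leading byte 0xF0 = 11110000 → 4-byte char #1 = F0 90 8C B2.
Offset 4: leading byte 0xEC = 11101100 → 3-byte char #2 = EC B0 8E.
Offset 7: leading byte 0xE0 = 11100000 → 3-byte char #3 = E0 BD A8.
Offset 10: leading byte 0xF3 = 11110011 → 4-byte char #4 = F3 9B 83 9A.
Leading byte 0xF3 = 11110011 matches 11110xxx → 4-byte sequence.
Byte 1: 0xF3 = 11110011, payload 011 (3 bits).
Byte 2: 0x9B = 10011011 (10xxxxxx ✓), payload 011011.
Byte 3: 0x83 = 10000011 (10xxxxxx ✓), payload 000011.
Byte 4: 0x9A = 10011010 (10xxxxxx ✓), payload 011010.
Concatenate: 011011011000011011010 = 0xDB0DA (21 bits → U+DB0DA).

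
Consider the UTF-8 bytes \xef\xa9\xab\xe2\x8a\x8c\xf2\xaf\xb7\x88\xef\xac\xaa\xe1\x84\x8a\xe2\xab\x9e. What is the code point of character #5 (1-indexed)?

U+110A

Offset 0: leading byte 0xEF = 11101111 → 3-byte char #1 = EF A9 AB.
Offset 3: leading byte 0xE2 = 11100010 → 3-byte char #2 = E2 8A 8C.
Offset 6: leading byte 0xF2 = 11110010 → 4-byte char #3 = F2 AF B7 88.
Offset 10: leading byte 0xEF = 11101111 → 3-byte char #4 = EF AC AA.
Offset 13: leading byte 0xE1 = 11100001 → 3-byte char #5 = E1 84 8A.
Leading byte 0xE1 = 11100001 matches 1110xxxx → 3-byte sequence.
Byte 1: 0xE1 = 11100001, payload 0001 (4 bits).
Byte 2: 0x84 = 10000100 (10xxxxxx ✓), payload 000100.
Byte 3: 0x8A = 10001010 (10xxxxxx ✓), payload 001010.
Concatenate: 0001000100001010 = 0x110A (16 bits → U+110A).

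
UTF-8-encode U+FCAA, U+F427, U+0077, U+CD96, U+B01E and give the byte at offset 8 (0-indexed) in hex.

U+FCAA → 3-byte form EF B2 AA at offsets 0–2.
U+F427 → 3-byte form EF 90 A7 at offsets 3–5.
U+0077 → 1-byte form 77 at offsets 6–6.
U+CD96 → 3-byte form EC B6 96 at offsets 7–9.
Offset 8 falls in char 4's range; it's byte 2 of EC B6 96 = 0xB6.

0xB6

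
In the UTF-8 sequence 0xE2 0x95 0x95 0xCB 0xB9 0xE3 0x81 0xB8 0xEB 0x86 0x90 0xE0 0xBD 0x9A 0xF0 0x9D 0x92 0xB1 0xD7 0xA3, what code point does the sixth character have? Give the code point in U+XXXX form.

Offset 0: leading byte 0xE2 = 11100010 → 3-byte char #1 = E2 95 95.
Offset 3: leading byte 0xCB = 11001011 → 2-byte char #2 = CB B9.
Offset 5: leading byte 0xE3 = 11100011 → 3-byte char #3 = E3 81 B8.
Offset 8: leading byte 0xEB = 11101011 → 3-byte char #4 = EB 86 90.
Offset 11: leading byte 0xE0 = 11100000 → 3-byte char #5 = E0 BD 9A.
Offset 14: leading byte 0xF0 = 11110000 → 4-byte char #6 = F0 9D 92 B1.
Leading byte 0xF0 = 11110000 matches 11110xxx → 4-byte sequence.
Byte 1: 0xF0 = 11110000, payload 000 (3 bits).
Byte 2: 0x9D = 10011101 (10xxxxxx ✓), payload 011101.
Byte 3: 0x92 = 10010010 (10xxxxxx ✓), payload 010010.
Byte 4: 0xB1 = 10110001 (10xxxxxx ✓), payload 110001.
Concatenate: 000011101010010110001 = 0x1D4B1 (21 bits → U+1D4B1).

U+1D4B1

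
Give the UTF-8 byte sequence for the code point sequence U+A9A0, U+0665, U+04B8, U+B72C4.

U+A9A0: 3-byte form → EA A6 A0.
U+0665: 2-byte form → D9 A5.
U+04B8: 2-byte form → D2 B8.
U+B72C4: 4-byte form → F2 B7 8B 84.
Concatenated (11 bytes): EA A6 A0 D9 A5 D2 B8 F2 B7 8B 84.

EA A6 A0 D9 A5 D2 B8 F2 B7 8B 84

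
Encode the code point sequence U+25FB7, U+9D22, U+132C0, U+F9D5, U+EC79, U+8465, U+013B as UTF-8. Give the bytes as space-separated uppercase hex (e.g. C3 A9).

F0 A5 BE B7 E9 B4 A2 F0 93 8B 80 EF A7 95 EE B1 B9 E8 91 A5 C4 BB

U+25FB7: 4-byte form → F0 A5 BE B7.
U+9D22: 3-byte form → E9 B4 A2.
U+132C0: 4-byte form → F0 93 8B 80.
U+F9D5: 3-byte form → EF A7 95.
U+EC79: 3-byte form → EE B1 B9.
U+8465: 3-byte form → E8 91 A5.
U+013B: 2-byte form → C4 BB.
Concatenated (22 bytes): F0 A5 BE B7 E9 B4 A2 F0 93 8B 80 EF A7 95 EE B1 B9 E8 91 A5 C4 BB.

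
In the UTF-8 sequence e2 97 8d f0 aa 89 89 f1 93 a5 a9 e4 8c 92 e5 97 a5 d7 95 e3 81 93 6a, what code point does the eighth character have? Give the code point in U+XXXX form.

U+006A

Offset 0: leading byte 0xE2 = 11100010 → 3-byte char #1 = E2 97 8D.
Offset 3: leading byte 0xF0 = 11110000 → 4-byte char #2 = F0 AA 89 89.
Offset 7: leading byte 0xF1 = 11110001 → 4-byte char #3 = F1 93 A5 A9.
Offset 11: leading byte 0xE4 = 11100100 → 3-byte char #4 = E4 8C 92.
Offset 14: leading byte 0xE5 = 11100101 → 3-byte char #5 = E5 97 A5.
Offset 17: leading byte 0xD7 = 11010111 → 2-byte char #6 = D7 95.
Offset 19: leading byte 0xE3 = 11100011 → 3-byte char #7 = E3 81 93.
Offset 22: leading byte 0x6A = 01101010 → 1-byte char #8 = 6A.
Leading byte 0x6A = 01101010 matches 0xxxxxxx → 1-byte sequence.
Byte 1: 0x6A = 01101010, payload 1101010 (7 bits).
Concatenate: 1101010 = 0x6A (7 bits → U+006A).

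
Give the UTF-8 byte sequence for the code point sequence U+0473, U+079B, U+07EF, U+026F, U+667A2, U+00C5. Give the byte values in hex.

U+0473: 2-byte form → D1 B3.
U+079B: 2-byte form → DE 9B.
U+07EF: 2-byte form → DF AF.
U+026F: 2-byte form → C9 AF.
U+667A2: 4-byte form → F1 A6 9E A2.
U+00C5: 2-byte form → C3 85.
Concatenated (14 bytes): D1 B3 DE 9B DF AF C9 AF F1 A6 9E A2 C3 85.

D1 B3 DE 9B DF AF C9 AF F1 A6 9E A2 C3 85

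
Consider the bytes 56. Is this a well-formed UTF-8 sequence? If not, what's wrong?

Leading byte 0x56 = 01010110 → 1-byte form.

valid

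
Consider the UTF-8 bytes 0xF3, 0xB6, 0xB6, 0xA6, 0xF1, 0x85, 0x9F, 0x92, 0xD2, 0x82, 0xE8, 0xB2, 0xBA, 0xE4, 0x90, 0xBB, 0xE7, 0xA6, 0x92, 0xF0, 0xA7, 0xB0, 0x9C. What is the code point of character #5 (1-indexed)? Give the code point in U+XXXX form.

U+443B

Offset 0: leading byte 0xF3 = 11110011 → 4-byte char #1 = F3 B6 B6 A6.
Offset 4: leading byte 0xF1 = 11110001 → 4-byte char #2 = F1 85 9F 92.
Offset 8: leading byte 0xD2 = 11010010 → 2-byte char #3 = D2 82.
Offset 10: leading byte 0xE8 = 11101000 → 3-byte char #4 = E8 B2 BA.
Offset 13: leading byte 0xE4 = 11100100 → 3-byte char #5 = E4 90 BB.
Leading byte 0xE4 = 11100100 matches 1110xxxx → 3-byte sequence.
Byte 1: 0xE4 = 11100100, payload 0100 (4 bits).
Byte 2: 0x90 = 10010000 (10xxxxxx ✓), payload 010000.
Byte 3: 0xBB = 10111011 (10xxxxxx ✓), payload 111011.
Concatenate: 0100010000111011 = 0x443B (16 bits → U+443B).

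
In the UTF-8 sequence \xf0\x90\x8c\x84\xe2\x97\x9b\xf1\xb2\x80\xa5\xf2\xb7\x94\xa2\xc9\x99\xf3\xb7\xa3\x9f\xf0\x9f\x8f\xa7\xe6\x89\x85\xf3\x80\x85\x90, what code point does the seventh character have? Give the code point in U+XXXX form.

Offset 0: leading byte 0xF0 = 11110000 → 4-byte char #1 = F0 90 8C 84.
Offset 4: leading byte 0xE2 = 11100010 → 3-byte char #2 = E2 97 9B.
Offset 7: leading byte 0xF1 = 11110001 → 4-byte char #3 = F1 B2 80 A5.
Offset 11: leading byte 0xF2 = 11110010 → 4-byte char #4 = F2 B7 94 A2.
Offset 15: leading byte 0xC9 = 11001001 → 2-byte char #5 = C9 99.
Offset 17: leading byte 0xF3 = 11110011 → 4-byte char #6 = F3 B7 A3 9F.
Offset 21: leading byte 0xF0 = 11110000 → 4-byte char #7 = F0 9F 8F A7.
Leading byte 0xF0 = 11110000 matches 11110xxx → 4-byte sequence.
Byte 1: 0xF0 = 11110000, payload 000 (3 bits).
Byte 2: 0x9F = 10011111 (10xxxxxx ✓), payload 011111.
Byte 3: 0x8F = 10001111 (10xxxxxx ✓), payload 001111.
Byte 4: 0xA7 = 10100111 (10xxxxxx ✓), payload 100111.
Concatenate: 000011111001111100111 = 0x1F3E7 (21 bits → U+1F3E7).

U+1F3E7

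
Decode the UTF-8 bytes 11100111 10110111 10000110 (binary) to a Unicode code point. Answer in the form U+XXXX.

U+7DC6

Leading byte 0xE7 = 11100111 matches 1110xxxx → 3-byte sequence.
Byte 1: 0xE7 = 11100111, payload 0111 (4 bits).
Byte 2: 0xB7 = 10110111 (10xxxxxx ✓), payload 110111.
Byte 3: 0x86 = 10000110 (10xxxxxx ✓), payload 000110.
Concatenate: 0111110111000110 = 0x7DC6 (16 bits → U+7DC6).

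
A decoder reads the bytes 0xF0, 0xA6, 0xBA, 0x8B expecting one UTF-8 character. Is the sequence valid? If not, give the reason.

valid

Leading byte 0xF0 = 11110000 → 4-byte form.
Continuation bytes 0xA6=10100110, 0xBA=10111010, 0x8B=10001011 all match 10xxxxxx.
Decoded value 0x26E8B is ≥ 0x10000 (shortest form) and not a surrogate.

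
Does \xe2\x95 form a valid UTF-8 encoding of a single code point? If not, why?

Leading byte 0xE2 = 11100010 → 3-byte form, but only 2 bytes are present.

invalid (sequence truncated)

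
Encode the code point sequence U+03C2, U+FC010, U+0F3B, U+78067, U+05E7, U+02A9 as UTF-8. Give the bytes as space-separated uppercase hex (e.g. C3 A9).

CF 82 F3 BC 80 90 E0 BC BB F1 B8 81 A7 D7 A7 CA A9

U+03C2: 2-byte form → CF 82.
U+FC010: 4-byte form → F3 BC 80 90.
U+0F3B: 3-byte form → E0 BC BB.
U+78067: 4-byte form → F1 B8 81 A7.
U+05E7: 2-byte form → D7 A7.
U+02A9: 2-byte form → CA A9.
Concatenated (17 bytes): CF 82 F3 BC 80 90 E0 BC BB F1 B8 81 A7 D7 A7 CA A9.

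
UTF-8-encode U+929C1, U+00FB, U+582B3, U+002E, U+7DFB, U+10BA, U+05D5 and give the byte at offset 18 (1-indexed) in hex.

0xD7

1-indexed offset 18 is 0-indexed offset 17.
U+929C1 → 4-byte form F2 92 A7 81 at offsets 0–3.
U+00FB → 2-byte form C3 BB at offsets 4–5.
U+582B3 → 4-byte form F1 98 8A B3 at offsets 6–9.
U+002E → 1-byte form 2E at offsets 10–10.
U+7DFB → 3-byte form E7 B7 BB at offsets 11–13.
U+10BA → 3-byte form E1 82 BA at offsets 14–16.
U+05D5 → 2-byte form D7 95 at offsets 17–18.
Offset 17 falls in char 7's range; it's byte 1 of D7 95 = 0xD7.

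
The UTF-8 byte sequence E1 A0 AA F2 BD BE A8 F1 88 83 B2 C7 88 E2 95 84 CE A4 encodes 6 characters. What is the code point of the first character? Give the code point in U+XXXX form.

U+182A

Offset 0: leading byte 0xE1 = 11100001 → 3-byte char #1 = E1 A0 AA.
Leading byte 0xE1 = 11100001 matches 1110xxxx → 3-byte sequence.
Byte 1: 0xE1 = 11100001, payload 0001 (4 bits).
Byte 2: 0xA0 = 10100000 (10xxxxxx ✓), payload 100000.
Byte 3: 0xAA = 10101010 (10xxxxxx ✓), payload 101010.
Concatenate: 0001100000101010 = 0x182A (16 bits → U+182A).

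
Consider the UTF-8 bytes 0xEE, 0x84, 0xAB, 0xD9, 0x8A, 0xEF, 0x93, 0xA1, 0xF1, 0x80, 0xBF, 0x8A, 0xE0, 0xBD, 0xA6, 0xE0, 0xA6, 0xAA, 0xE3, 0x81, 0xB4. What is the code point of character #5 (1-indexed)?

U+0F66

Offset 0: leading byte 0xEE = 11101110 → 3-byte char #1 = EE 84 AB.
Offset 3: leading byte 0xD9 = 11011001 → 2-byte char #2 = D9 8A.
Offset 5: leading byte 0xEF = 11101111 → 3-byte char #3 = EF 93 A1.
Offset 8: leading byte 0xF1 = 11110001 → 4-byte char #4 = F1 80 BF 8A.
Offset 12: leading byte 0xE0 = 11100000 → 3-byte char #5 = E0 BD A6.
Leading byte 0xE0 = 11100000 matches 1110xxxx → 3-byte sequence.
Byte 1: 0xE0 = 11100000, payload 0000 (4 bits).
Byte 2: 0xBD = 10111101 (10xxxxxx ✓), payload 111101.
Byte 3: 0xA6 = 10100110 (10xxxxxx ✓), payload 100110.
Concatenate: 0000111101100110 = 0xF66 (16 bits → U+0F66).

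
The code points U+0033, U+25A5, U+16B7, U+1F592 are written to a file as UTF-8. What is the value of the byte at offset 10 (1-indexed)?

0x96

1-indexed offset 10 is 0-indexed offset 9.
U+0033 → 1-byte form 33 at offsets 0–0.
U+25A5 → 3-byte form E2 96 A5 at offsets 1–3.
U+16B7 → 3-byte form E1 9A B7 at offsets 4–6.
U+1F592 → 4-byte form F0 9F 96 92 at offsets 7–10.
Offset 9 falls in char 4's range; it's byte 3 of F0 9F 96 92 = 0x96.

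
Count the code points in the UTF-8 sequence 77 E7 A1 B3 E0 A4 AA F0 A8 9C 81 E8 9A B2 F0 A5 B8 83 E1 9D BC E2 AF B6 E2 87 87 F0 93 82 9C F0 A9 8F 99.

11

Byte at offset 0: 0x77 = 01110111 → 1-byte char (#1). Advance 1.
Byte at offset 1: 0xE7 = 11100111 → 3-byte char (#2). Advance 3.
Byte at offset 4: 0xE0 = 11100000 → 3-byte char (#3). Advance 3.
Byte at offset 7: 0xF0 = 11110000 → 4-byte char (#4). Advance 4.
Byte at offset 11: 0xE8 = 11101000 → 3-byte char (#5). Advance 3.
Byte at offset 14: 0xF0 = 11110000 → 4-byte char (#6). Advance 4.
Byte at offset 18: 0xE1 = 11100001 → 3-byte char (#7). Advance 3.
Byte at offset 21: 0xE2 = 11100010 → 3-byte char (#8). Advance 3.
Byte at offset 24: 0xE2 = 11100010 → 3-byte char (#9). Advance 3.
Byte at offset 27: 0xF0 = 11110000 → 4-byte char (#10). Advance 4.
Byte at offset 31: 0xF0 = 11110000 → 4-byte char (#11). Advance 4.
Reached end at offset 35 after 11 code points.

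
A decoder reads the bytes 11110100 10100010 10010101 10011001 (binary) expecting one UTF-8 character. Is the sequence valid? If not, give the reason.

Leading byte 0xF4 = 11110100 → 4-byte form.
Payload = 0x122559, which exceeds U+10FFFF, the maximum Unicode code point. (Leading bytes F5–FF, or F4 followed by ≥ 0x90, are invalid.)

invalid (encodes a value above U+10FFFF)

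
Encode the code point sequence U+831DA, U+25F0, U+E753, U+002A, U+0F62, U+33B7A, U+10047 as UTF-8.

U+831DA: 4-byte form → F2 83 87 9A.
U+25F0: 3-byte form → E2 97 B0.
U+E753: 3-byte form → EE 9D 93.
U+002A: 1-byte form → 2A.
U+0F62: 3-byte form → E0 BD A2.
U+33B7A: 4-byte form → F0 B3 AD BA.
U+10047: 4-byte form → F0 90 81 87.
Concatenated (22 bytes): F2 83 87 9A E2 97 B0 EE 9D 93 2A E0 BD A2 F0 B3 AD BA F0 90 81 87.

F2 83 87 9A E2 97 B0 EE 9D 93 2A E0 BD A2 F0 B3 AD BA F0 90 81 87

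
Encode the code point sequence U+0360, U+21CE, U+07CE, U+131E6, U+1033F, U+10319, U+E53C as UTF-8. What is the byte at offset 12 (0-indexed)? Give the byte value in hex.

0x90

U+0360 → 2-byte form CD A0 at offsets 0–1.
U+21CE → 3-byte form E2 87 8E at offsets 2–4.
U+07CE → 2-byte form DF 8E at offsets 5–6.
U+131E6 → 4-byte form F0 93 87 A6 at offsets 7–10.
U+1033F → 4-byte form F0 90 8C BF at offsets 11–14.
Offset 12 falls in char 5's range; it's byte 2 of F0 90 8C BF = 0x90.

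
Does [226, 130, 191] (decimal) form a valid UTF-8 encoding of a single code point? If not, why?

valid

Leading byte 0xE2 = 11100010 → 3-byte form.
Continuation bytes 0x82=10000010, 0xBF=10111111 all match 10xxxxxx.
Decoded value 0x20BF is ≥ 0x800 (shortest form) and not a surrogate.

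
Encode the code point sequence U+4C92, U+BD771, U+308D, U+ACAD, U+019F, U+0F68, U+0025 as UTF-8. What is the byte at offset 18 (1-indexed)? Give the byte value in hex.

0xA8

1-indexed offset 18 is 0-indexed offset 17.
U+4C92 → 3-byte form E4 B2 92 at offsets 0–2.
U+BD771 → 4-byte form F2 BD 9D B1 at offsets 3–6.
U+308D → 3-byte form E3 82 8D at offsets 7–9.
U+ACAD → 3-byte form EA B2 AD at offsets 10–12.
U+019F → 2-byte form C6 9F at offsets 13–14.
U+0F68 → 3-byte form E0 BD A8 at offsets 15–17.
Offset 17 falls in char 6's range; it's byte 3 of E0 BD A8 = 0xA8.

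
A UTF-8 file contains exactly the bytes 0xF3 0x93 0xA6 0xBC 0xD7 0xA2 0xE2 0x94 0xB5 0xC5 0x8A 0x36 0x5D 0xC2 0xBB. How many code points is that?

Byte at offset 0: 0xF3 = 11110011 → 4-byte char (#1). Advance 4.
Byte at offset 4: 0xD7 = 11010111 → 2-byte char (#2). Advance 2.
Byte at offset 6: 0xE2 = 11100010 → 3-byte char (#3). Advance 3.
Byte at offset 9: 0xC5 = 11000101 → 2-byte char (#4). Advance 2.
Byte at offset 11: 0x36 = 00110110 → 1-byte char (#5). Advance 1.
Byte at offset 12: 0x5D = 01011101 → 1-byte char (#6). Advance 1.
Byte at offset 13: 0xC2 = 11000010 → 2-byte char (#7). Advance 2.
Reached end at offset 15 after 7 code points.

7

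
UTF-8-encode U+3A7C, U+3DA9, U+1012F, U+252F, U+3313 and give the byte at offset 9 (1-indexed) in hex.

0x84

1-indexed offset 9 is 0-indexed offset 8.
U+3A7C → 3-byte form E3 A9 BC at offsets 0–2.
U+3DA9 → 3-byte form E3 B6 A9 at offsets 3–5.
U+1012F → 4-byte form F0 90 84 AF at offsets 6–9.
Offset 8 falls in char 3's range; it's byte 3 of F0 90 84 AF = 0x84.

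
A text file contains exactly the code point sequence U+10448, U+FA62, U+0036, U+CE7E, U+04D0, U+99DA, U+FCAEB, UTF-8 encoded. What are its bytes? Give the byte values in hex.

F0 90 91 88 EF A9 A2 36 EC B9 BE D3 90 E9 A7 9A F3 BC AB AB

U+10448: 4-byte form → F0 90 91 88.
U+FA62: 3-byte form → EF A9 A2.
U+0036: 1-byte form → 36.
U+CE7E: 3-byte form → EC B9 BE.
U+04D0: 2-byte form → D3 90.
U+99DA: 3-byte form → E9 A7 9A.
U+FCAEB: 4-byte form → F3 BC AB AB.
Concatenated (20 bytes): F0 90 91 88 EF A9 A2 36 EC B9 BE D3 90 E9 A7 9A F3 BC AB AB.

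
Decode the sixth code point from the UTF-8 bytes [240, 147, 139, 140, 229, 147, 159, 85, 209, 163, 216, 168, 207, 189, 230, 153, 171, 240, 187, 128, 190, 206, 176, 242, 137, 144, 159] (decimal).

Offset 0: leading byte 0xF0 = 11110000 → 4-byte char #1 = F0 93 8B 8C.
Offset 4: leading byte 0xE5 = 11100101 → 3-byte char #2 = E5 93 9F.
Offset 7: leading byte 0x55 = 01010101 → 1-byte char #3 = 55.
Offset 8: leading byte 0xD1 = 11010001 → 2-byte char #4 = D1 A3.
Offset 10: leading byte 0xD8 = 11011000 → 2-byte char #5 = D8 A8.
Offset 12: leading byte 0xCF = 11001111 → 2-byte char #6 = CF BD.
Leading byte 0xCF = 11001111 matches 110xxxxx → 2-byte sequence.
Byte 1: 0xCF = 11001111, payload 01111 (5 bits).
Byte 2: 0xBD = 10111101 (10xxxxxx ✓), payload 111101.
Concatenate: 01111111101 = 0x3FD (11 bits → U+03FD).

U+03FD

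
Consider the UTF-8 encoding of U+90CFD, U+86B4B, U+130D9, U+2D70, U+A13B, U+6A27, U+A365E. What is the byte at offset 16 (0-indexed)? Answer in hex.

0x84

U+90CFD → 4-byte form F2 90 B3 BD at offsets 0–3.
U+86B4B → 4-byte form F2 86 AD 8B at offsets 4–7.
U+130D9 → 4-byte form F0 93 83 99 at offsets 8–11.
U+2D70 → 3-byte form E2 B5 B0 at offsets 12–14.
U+A13B → 3-byte form EA 84 BB at offsets 15–17.
Offset 16 falls in char 5's range; it's byte 2 of EA 84 BB = 0x84.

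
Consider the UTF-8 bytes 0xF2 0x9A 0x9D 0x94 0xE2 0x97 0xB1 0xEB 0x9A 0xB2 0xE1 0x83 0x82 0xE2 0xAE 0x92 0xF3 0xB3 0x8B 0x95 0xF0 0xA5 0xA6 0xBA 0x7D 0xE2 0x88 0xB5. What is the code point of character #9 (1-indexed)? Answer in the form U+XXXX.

Offset 0: leading byte 0xF2 = 11110010 → 4-byte char #1 = F2 9A 9D 94.
Offset 4: leading byte 0xE2 = 11100010 → 3-byte char #2 = E2 97 B1.
Offset 7: leading byte 0xEB = 11101011 → 3-byte char #3 = EB 9A B2.
Offset 10: leading byte 0xE1 = 11100001 → 3-byte char #4 = E1 83 82.
Offset 13: leading byte 0xE2 = 11100010 → 3-byte char #5 = E2 AE 92.
Offset 16: leading byte 0xF3 = 11110011 → 4-byte char #6 = F3 B3 8B 95.
Offset 20: leading byte 0xF0 = 11110000 → 4-byte char #7 = F0 A5 A6 BA.
Offset 24: leading byte 0x7D = 01111101 → 1-byte char #8 = 7D.
Offset 25: leading byte 0xE2 = 11100010 → 3-byte char #9 = E2 88 B5.
Leading byte 0xE2 = 11100010 matches 1110xxxx → 3-byte sequence.
Byte 1: 0xE2 = 11100010, payload 0010 (4 bits).
Byte 2: 0x88 = 10001000 (10xxxxxx ✓), payload 001000.
Byte 3: 0xB5 = 10110101 (10xxxxxx ✓), payload 110101.
Concatenate: 0010001000110101 = 0x2235 (16 bits → U+2235).

U+2235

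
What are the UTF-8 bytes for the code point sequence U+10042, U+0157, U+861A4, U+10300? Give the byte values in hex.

F0 90 81 82 C5 97 F2 86 86 A4 F0 90 8C 80

U+10042: 4-byte form → F0 90 81 82.
U+0157: 2-byte form → C5 97.
U+861A4: 4-byte form → F2 86 86 A4.
U+10300: 4-byte form → F0 90 8C 80.
Concatenated (14 bytes): F0 90 81 82 C5 97 F2 86 86 A4 F0 90 8C 80.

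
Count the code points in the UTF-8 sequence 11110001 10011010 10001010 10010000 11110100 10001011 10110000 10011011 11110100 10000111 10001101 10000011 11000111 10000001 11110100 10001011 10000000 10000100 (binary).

Byte at offset 0: 0xF1 = 11110001 → 4-byte char (#1). Advance 4.
Byte at offset 4: 0xF4 = 11110100 → 4-byte char (#2). Advance 4.
Byte at offset 8: 0xF4 = 11110100 → 4-byte char (#3). Advance 4.
Byte at offset 12: 0xC7 = 11000111 → 2-byte char (#4). Advance 2.
Byte at offset 14: 0xF4 = 11110100 → 4-byte char (#5). Advance 4.
Reached end at offset 18 after 5 code points.

5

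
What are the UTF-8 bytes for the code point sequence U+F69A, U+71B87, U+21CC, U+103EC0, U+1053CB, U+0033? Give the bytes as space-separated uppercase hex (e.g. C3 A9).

EF 9A 9A F1 B1 AE 87 E2 87 8C F4 83 BB 80 F4 85 8F 8B 33

U+F69A: 3-byte form → EF 9A 9A.
U+71B87: 4-byte form → F1 B1 AE 87.
U+21CC: 3-byte form → E2 87 8C.
U+103EC0: 4-byte form → F4 83 BB 80.
U+1053CB: 4-byte form → F4 85 8F 8B.
U+0033: 1-byte form → 33.
Concatenated (19 bytes): EF 9A 9A F1 B1 AE 87 E2 87 8C F4 83 BB 80 F4 85 8F 8B 33.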